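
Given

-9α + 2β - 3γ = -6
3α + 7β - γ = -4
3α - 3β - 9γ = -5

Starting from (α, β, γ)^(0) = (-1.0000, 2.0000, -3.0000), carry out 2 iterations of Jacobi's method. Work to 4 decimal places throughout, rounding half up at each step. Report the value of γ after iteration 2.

1.4497

Iteration 1:
  α = (-6 - (2)·2.0000 - (-3)·-3.0000) / (-9) = 2.1111
  β = (-4 - (3)·-1.0000 - (-1)·-3.0000) / (7) = -0.5714
  γ = (-5 - (3)·-1.0000 - (-3)·2.0000) / (-9) = -0.4444
Iteration 2:
  α = (-6 - (2)·-0.5714 - (-3)·-0.4444) / (-9) = 0.6878
  β = (-4 - (3)·2.1111 - (-1)·-0.4444) / (7) = -1.5397
  γ = (-5 - (3)·2.1111 - (-3)·-0.5714) / (-9) = 1.4497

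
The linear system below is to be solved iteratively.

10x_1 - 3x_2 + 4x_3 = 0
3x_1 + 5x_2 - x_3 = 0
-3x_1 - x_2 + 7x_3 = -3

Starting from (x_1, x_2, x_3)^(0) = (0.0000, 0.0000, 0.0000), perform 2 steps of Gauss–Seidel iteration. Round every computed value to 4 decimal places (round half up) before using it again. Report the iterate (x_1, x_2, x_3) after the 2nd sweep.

(0.1714, -0.1886, -0.3821)

Iteration 1:
  x_1 = (0 - (-3)·0.0000 - (4)·0.0000) / (10) = 0.0000
  x_2 = (0 - (3)·0.0000 - (-1)·0.0000) / (5) = 0.0000
  x_3 = (-3 - (-3)·0.0000 - (-1)·0.0000) / (7) = -0.4286
Iteration 2:
  x_1 = (0 - (-3)·0.0000 - (4)·-0.4286) / (10) = 0.1714
  x_2 = (0 - (3)·0.1714 - (-1)·-0.4286) / (5) = -0.1886
  x_3 = (-3 - (-3)·0.1714 - (-1)·-0.1886) / (7) = -0.3821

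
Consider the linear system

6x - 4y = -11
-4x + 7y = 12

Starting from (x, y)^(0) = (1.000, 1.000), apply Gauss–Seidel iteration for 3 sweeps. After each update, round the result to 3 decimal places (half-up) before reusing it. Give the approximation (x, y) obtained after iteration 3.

(-1.123, 1.073)

Iteration 1:
  x = (-11 - (-4)·1.000) / (6) = -1.167
  y = (12 - (-4)·-1.167) / (7) = 1.047
Iteration 2:
  x = (-11 - (-4)·1.047) / (6) = -1.135
  y = (12 - (-4)·-1.135) / (7) = 1.066
Iteration 3:
  x = (-11 - (-4)·1.066) / (6) = -1.123
  y = (12 - (-4)·-1.123) / (7) = 1.073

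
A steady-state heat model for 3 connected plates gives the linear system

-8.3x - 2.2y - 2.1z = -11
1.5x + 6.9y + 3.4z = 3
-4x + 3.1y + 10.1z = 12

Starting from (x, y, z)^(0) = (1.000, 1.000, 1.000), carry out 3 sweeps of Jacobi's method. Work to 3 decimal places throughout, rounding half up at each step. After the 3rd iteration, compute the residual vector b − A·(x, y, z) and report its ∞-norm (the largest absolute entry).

0.449

Iteration 1:
  x = (-11 - (-2.2)·1.000 - (-2.1)·1.000) / (-8.3) = 0.807
  y = (3 - (1.5)·1.000 - (3.4)·1.000) / (6.9) = -0.275
  z = (12 - (-4)·1.000 - (3.1)·1.000) / (10.1) = 1.277
Iteration 2:
  x = (-11 - (-2.2)·-0.275 - (-2.1)·1.277) / (-8.3) = 1.075
  y = (3 - (1.5)·0.807 - (3.4)·1.277) / (6.9) = -0.370
  z = (12 - (-4)·0.807 - (3.1)·-0.275) / (10.1) = 1.592
Iteration 3:
  x = (-11 - (-2.2)·-0.370 - (-2.1)·1.592) / (-8.3) = 1.021
  y = (3 - (1.5)·1.075 - (3.4)·1.592) / (6.9) = -0.583
  z = (12 - (-4)·1.075 - (3.1)·-0.370) / (10.1) = 1.727
Residual b − A·x = (-0.182, -0.381, 0.449); ∞-norm = 0.449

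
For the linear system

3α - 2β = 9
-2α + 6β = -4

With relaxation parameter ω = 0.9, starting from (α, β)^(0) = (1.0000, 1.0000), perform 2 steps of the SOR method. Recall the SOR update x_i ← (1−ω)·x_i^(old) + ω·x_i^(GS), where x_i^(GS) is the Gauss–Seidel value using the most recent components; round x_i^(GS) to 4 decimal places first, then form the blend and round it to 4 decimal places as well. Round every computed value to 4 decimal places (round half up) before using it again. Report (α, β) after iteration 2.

(3.3520, 0.4576)

Iteration 1:
  α: GS value = (9 - (-2)·1.0000) / (3) = 3.6667;  α ← (1−ω)·1.0000 + ω·3.6667 = 3.4000
  β: GS value = (-4 - (-2)·3.4000) / (6) = 0.4667;  β ← (1−ω)·1.0000 + ω·0.4667 = 0.5200
Iteration 2:
  α: GS value = (9 - (-2)·0.5200) / (3) = 3.3467;  α ← (1−ω)·3.4000 + ω·3.3467 = 3.3520
  β: GS value = (-4 - (-2)·3.3520) / (6) = 0.4507;  β ← (1−ω)·0.5200 + ω·0.4507 = 0.4576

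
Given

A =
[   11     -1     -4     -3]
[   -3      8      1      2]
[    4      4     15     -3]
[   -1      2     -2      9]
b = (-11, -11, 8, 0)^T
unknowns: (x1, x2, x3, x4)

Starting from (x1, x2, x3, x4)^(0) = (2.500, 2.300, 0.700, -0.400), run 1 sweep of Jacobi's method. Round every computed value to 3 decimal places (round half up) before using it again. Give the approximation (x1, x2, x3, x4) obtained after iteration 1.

Iteration 1:
  x1 = (-11 - (-1)·2.300 - (-4)·0.700 - (-3)·-0.400) / (11) = -0.645
  x2 = (-11 - (-3)·2.500 - (1)·0.700 - (2)·-0.400) / (8) = -0.425
  x3 = (8 - (4)·2.500 - (4)·2.300 - (-3)·-0.400) / (15) = -0.827
  x4 = (0 - (-1)·2.500 - (2)·2.300 - (-2)·0.700) / (9) = -0.078

(-0.645, -0.425, -0.827, -0.078)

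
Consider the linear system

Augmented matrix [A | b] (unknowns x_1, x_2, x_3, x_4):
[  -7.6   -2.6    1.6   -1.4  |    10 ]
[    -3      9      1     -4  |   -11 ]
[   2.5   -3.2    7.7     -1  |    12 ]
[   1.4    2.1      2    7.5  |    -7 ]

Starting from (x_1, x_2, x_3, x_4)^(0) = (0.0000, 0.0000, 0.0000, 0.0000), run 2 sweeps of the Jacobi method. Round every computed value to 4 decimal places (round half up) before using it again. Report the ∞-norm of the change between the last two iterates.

1.0266

Iteration 1:
  x_1 = (10 - (-2.6)·0.0000 - (1.6)·0.0000 - (-1.4)·0.0000) / (-7.6) = -1.3158
  x_2 = (-11 - (-3)·0.0000 - (1)·0.0000 - (-4)·0.0000) / (9) = -1.2222
  x_3 = (12 - (2.5)·0.0000 - (-3.2)·0.0000 - (-1)·0.0000) / (7.7) = 1.5584
  x_4 = (-7 - (1.4)·0.0000 - (2.1)·0.0000 - (2)·0.0000) / (7.5) = -0.9333
Iteration 2:
  x_1 = (10 - (-2.6)·-1.2222 - (1.6)·1.5584 - (-1.4)·-0.9333) / (-7.6) = -0.3977
  x_2 = (-11 - (-3)·-1.3158 - (1)·1.5584 - (-4)·-0.9333) / (9) = -2.2488
  x_3 = (12 - (2.5)·-1.3158 - (-3.2)·-1.2222 - (-1)·-0.9333) / (7.7) = 1.3565
  x_4 = (-7 - (1.4)·-1.3158 - (2.1)·-1.2222 - (2)·1.5584) / (7.5) = -0.7611
Change: (0.9181, -1.0266, -0.2019, 0.1722) → max |·| = 1.0266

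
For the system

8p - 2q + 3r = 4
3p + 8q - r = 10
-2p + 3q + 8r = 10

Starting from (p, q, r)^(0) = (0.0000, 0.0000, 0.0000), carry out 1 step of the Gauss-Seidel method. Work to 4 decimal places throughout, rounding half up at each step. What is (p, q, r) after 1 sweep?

(0.5000, 1.0625, 0.9766)

Iteration 1:
  p = (4 - (-2)·0.0000 - (3)·0.0000) / (8) = 0.5000
  q = (10 - (3)·0.5000 - (-1)·0.0000) / (8) = 1.0625
  r = (10 - (-2)·0.5000 - (3)·1.0625) / (8) = 0.9766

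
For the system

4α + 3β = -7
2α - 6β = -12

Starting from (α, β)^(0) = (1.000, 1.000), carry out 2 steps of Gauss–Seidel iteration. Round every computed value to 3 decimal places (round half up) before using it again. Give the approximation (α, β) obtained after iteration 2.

Iteration 1:
  α = (-7 - (3)·1.000) / (4) = -2.500
  β = (-12 - (2)·-2.500) / (-6) = 1.167
Iteration 2:
  α = (-7 - (3)·1.167) / (4) = -2.625
  β = (-12 - (2)·-2.625) / (-6) = 1.125

(-2.625, 1.125)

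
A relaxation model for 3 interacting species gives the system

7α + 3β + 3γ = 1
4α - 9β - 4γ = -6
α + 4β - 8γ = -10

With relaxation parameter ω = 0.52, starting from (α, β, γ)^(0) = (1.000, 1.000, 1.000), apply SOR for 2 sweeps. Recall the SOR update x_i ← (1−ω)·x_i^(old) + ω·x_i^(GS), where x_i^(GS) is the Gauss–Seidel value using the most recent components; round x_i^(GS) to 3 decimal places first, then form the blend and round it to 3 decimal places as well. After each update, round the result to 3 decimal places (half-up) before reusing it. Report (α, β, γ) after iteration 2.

Iteration 1:
  α: GS value = (1 - (3)·1.000 - (3)·1.000) / (7) = -0.714;  α ← (1−ω)·1.000 + ω·-0.714 = 0.109
  β: GS value = (-6 - (4)·0.109 - (-4)·1.000) / (-9) = 0.271;  β ← (1−ω)·1.000 + ω·0.271 = 0.621
  γ: GS value = (-10 - (1)·0.109 - (4)·0.621) / (-8) = 1.574;  γ ← (1−ω)·1.000 + ω·1.574 = 1.298
Iteration 2:
  α: GS value = (1 - (3)·0.621 - (3)·1.298) / (7) = -0.680;  α ← (1−ω)·0.109 + ω·-0.680 = -0.301
  β: GS value = (-6 - (4)·-0.301 - (-4)·1.298) / (-9) = -0.044;  β ← (1−ω)·0.621 + ω·-0.044 = 0.275
  γ: GS value = (-10 - (1)·-0.301 - (4)·0.275) / (-8) = 1.350;  γ ← (1−ω)·1.298 + ω·1.350 = 1.325

(-0.301, 0.275, 1.325)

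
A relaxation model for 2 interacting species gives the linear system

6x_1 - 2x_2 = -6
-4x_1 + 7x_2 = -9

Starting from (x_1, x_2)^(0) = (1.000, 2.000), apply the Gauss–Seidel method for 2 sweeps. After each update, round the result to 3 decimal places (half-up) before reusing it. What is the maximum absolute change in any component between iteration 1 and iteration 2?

1.159

Iteration 1:
  x_1 = (-6 - (-2)·2.000) / (6) = -0.333
  x_2 = (-9 - (-4)·-0.333) / (7) = -1.476
Iteration 2:
  x_1 = (-6 - (-2)·-1.476) / (6) = -1.492
  x_2 = (-9 - (-4)·-1.492) / (7) = -2.138
Change: (-1.159, -0.662) → max |·| = 1.159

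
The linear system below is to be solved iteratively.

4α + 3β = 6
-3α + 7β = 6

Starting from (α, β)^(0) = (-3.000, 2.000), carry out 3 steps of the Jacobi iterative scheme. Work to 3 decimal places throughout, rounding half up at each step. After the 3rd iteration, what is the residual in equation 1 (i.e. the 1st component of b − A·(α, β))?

-2.342

Iteration 1:
  α = (6 - (3)·2.000) / (4) = 0.000
  β = (6 - (-3)·-3.000) / (7) = -0.429
Iteration 2:
  α = (6 - (3)·-0.429) / (4) = 1.822
  β = (6 - (-3)·0.000) / (7) = 0.857
Iteration 3:
  α = (6 - (3)·0.857) / (4) = 0.857
  β = (6 - (-3)·1.822) / (7) = 1.638
Residual b − A·x = (-2.342, -2.895)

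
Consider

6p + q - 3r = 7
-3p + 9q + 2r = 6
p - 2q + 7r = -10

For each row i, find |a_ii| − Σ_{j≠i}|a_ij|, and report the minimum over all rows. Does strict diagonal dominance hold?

2

row 1: |6| − (1+3) = 2
row 2: |9| − (3+2) = 4
row 3: |7| − (1+2) = 4
minimum over rows = 2 → strictly diagonally dominant (convergence guaranteed)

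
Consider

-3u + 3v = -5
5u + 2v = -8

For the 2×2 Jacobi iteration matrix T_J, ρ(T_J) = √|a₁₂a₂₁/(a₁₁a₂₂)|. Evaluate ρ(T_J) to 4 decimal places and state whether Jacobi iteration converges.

1.5811

a₁₂a₂₁/(a₁₁a₂₂) = (3)·(5) / ((-3)·(2)) = -2.500000
ρ = √|-2.500000| = √2.500000 = 1.5811
ρ > 1, so Jacobi diverges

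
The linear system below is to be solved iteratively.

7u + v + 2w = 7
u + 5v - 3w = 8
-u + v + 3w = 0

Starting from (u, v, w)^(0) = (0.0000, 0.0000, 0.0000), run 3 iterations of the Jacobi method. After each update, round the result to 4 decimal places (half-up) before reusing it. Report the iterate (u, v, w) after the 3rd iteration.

Iteration 1:
  u = (7 - (1)·0.0000 - (2)·0.0000) / (7) = 1.0000
  v = (8 - (1)·0.0000 - (-3)·0.0000) / (5) = 1.6000
  w = (0 - (-1)·0.0000 - (1)·0.0000) / (3) = 0.0000
Iteration 2:
  u = (7 - (1)·1.6000 - (2)·0.0000) / (7) = 0.7714
  v = (8 - (1)·1.0000 - (-3)·0.0000) / (5) = 1.4000
  w = (0 - (-1)·1.0000 - (1)·1.6000) / (3) = -0.2000
Iteration 3:
  u = (7 - (1)·1.4000 - (2)·-0.2000) / (7) = 0.8571
  v = (8 - (1)·0.7714 - (-3)·-0.2000) / (5) = 1.3257
  w = (0 - (-1)·0.7714 - (1)·1.4000) / (3) = -0.2095

(0.8571, 1.3257, -0.2095)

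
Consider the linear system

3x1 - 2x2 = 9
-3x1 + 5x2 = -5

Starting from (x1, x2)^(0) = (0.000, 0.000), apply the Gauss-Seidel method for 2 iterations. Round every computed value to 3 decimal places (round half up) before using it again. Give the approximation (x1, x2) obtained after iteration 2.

Iteration 1:
  x1 = (9 - (-2)·0.000) / (3) = 3.000
  x2 = (-5 - (-3)·3.000) / (5) = 0.800
Iteration 2:
  x1 = (9 - (-2)·0.800) / (3) = 3.533
  x2 = (-5 - (-3)·3.533) / (5) = 1.120

(3.533, 1.120)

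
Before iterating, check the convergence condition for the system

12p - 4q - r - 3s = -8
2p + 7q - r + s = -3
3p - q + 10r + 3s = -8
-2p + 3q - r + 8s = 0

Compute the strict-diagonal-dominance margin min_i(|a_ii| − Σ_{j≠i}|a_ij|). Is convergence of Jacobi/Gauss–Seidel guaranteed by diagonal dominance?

2

row 1: |12| − (4+1+3) = 4
row 2: |7| − (2+1+1) = 3
row 3: |10| − (3+1+3) = 3
row 4: |8| − (2+3+1) = 2
minimum over rows = 2 → strictly diagonally dominant (convergence guaranteed)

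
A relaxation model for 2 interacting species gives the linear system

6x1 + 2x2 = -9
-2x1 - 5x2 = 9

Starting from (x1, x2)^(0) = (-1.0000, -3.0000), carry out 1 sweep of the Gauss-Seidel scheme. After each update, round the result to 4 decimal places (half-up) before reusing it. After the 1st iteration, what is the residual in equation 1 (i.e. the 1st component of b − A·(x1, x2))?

-2.8000

Iteration 1:
  x1 = (-9 - (2)·-3.0000) / (6) = -0.5000
  x2 = (9 - (-2)·-0.5000) / (-5) = -1.6000
Residual b − A·x = (-2.8000, 0.0000)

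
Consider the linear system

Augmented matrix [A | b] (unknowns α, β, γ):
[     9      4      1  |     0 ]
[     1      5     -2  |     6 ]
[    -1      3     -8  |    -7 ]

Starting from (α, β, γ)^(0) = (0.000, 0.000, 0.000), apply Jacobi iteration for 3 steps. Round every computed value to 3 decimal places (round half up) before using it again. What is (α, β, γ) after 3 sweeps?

Iteration 1:
  α = (0 - (4)·0.000 - (1)·0.000) / (9) = 0.000
  β = (6 - (1)·0.000 - (-2)·0.000) / (5) = 1.200
  γ = (-7 - (-1)·0.000 - (3)·0.000) / (-8) = 0.875
Iteration 2:
  α = (0 - (4)·1.200 - (1)·0.875) / (9) = -0.631
  β = (6 - (1)·0.000 - (-2)·0.875) / (5) = 1.550
  γ = (-7 - (-1)·0.000 - (3)·1.200) / (-8) = 1.325
Iteration 3:
  α = (0 - (4)·1.550 - (1)·1.325) / (9) = -0.836
  β = (6 - (1)·-0.631 - (-2)·1.325) / (5) = 1.856
  γ = (-7 - (-1)·-0.631 - (3)·1.550) / (-8) = 1.535

(-0.836, 1.856, 1.535)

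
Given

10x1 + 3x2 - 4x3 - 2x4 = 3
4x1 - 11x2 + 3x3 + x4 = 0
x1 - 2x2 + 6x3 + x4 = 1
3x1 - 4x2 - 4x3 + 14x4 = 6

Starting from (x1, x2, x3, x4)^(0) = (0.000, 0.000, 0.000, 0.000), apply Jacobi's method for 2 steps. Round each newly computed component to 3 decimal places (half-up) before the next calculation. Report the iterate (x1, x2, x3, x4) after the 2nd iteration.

(0.453, 0.194, 0.045, 0.412)

Iteration 1:
  x1 = (3 - (3)·0.000 - (-4)·0.000 - (-2)·0.000) / (10) = 0.300
  x2 = (0 - (4)·0.000 - (3)·0.000 - (1)·0.000) / (-11) = 0.000
  x3 = (1 - (1)·0.000 - (-2)·0.000 - (1)·0.000) / (6) = 0.167
  x4 = (6 - (3)·0.000 - (-4)·0.000 - (-4)·0.000) / (14) = 0.429
Iteration 2:
  x1 = (3 - (3)·0.000 - (-4)·0.167 - (-2)·0.429) / (10) = 0.453
  x2 = (0 - (4)·0.300 - (3)·0.167 - (1)·0.429) / (-11) = 0.194
  x3 = (1 - (1)·0.300 - (-2)·0.000 - (1)·0.429) / (6) = 0.045
  x4 = (6 - (3)·0.300 - (-4)·0.000 - (-4)·0.167) / (14) = 0.412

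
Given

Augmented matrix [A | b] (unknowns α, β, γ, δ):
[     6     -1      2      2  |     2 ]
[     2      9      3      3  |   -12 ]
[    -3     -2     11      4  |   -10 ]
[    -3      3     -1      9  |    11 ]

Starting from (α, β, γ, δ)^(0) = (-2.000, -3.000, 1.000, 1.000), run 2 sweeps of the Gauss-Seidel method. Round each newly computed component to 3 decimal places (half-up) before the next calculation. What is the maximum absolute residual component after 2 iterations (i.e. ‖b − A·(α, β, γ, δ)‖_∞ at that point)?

1.299

Iteration 1:
  α = (2 - (-1)·-3.000 - (2)·1.000 - (2)·1.000) / (6) = -0.833
  β = (-12 - (2)·-0.833 - (3)·1.000 - (3)·1.000) / (9) = -1.815
  γ = (-10 - (-3)·-0.833 - (-2)·-1.815 - (4)·1.000) / (11) = -1.830
  δ = (11 - (-3)·-0.833 - (3)·-1.815 - (-1)·-1.830) / (9) = 1.346
Iteration 2:
  α = (2 - (-1)·-1.815 - (2)·-1.830 - (2)·1.346) / (6) = 0.192
  β = (-12 - (2)·0.192 - (3)·-1.830 - (3)·1.346) / (9) = -1.215
  γ = (-10 - (-3)·0.192 - (-2)·-1.215 - (4)·1.346) / (11) = -1.567
  δ = (11 - (-3)·0.192 - (3)·-1.215 - (-1)·-1.567) / (9) = 1.517
Residual b − A·x = (-0.267, -1.299, -0.685, 0.001); ∞-norm = 1.299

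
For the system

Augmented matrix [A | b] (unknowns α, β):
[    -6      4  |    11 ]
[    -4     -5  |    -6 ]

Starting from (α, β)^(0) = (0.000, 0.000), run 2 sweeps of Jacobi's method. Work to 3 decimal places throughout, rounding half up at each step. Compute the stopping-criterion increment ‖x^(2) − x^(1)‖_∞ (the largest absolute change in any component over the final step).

Iteration 1:
  α = (11 - (4)·0.000) / (-6) = -1.833
  β = (-6 - (-4)·0.000) / (-5) = 1.200
Iteration 2:
  α = (11 - (4)·1.200) / (-6) = -1.033
  β = (-6 - (-4)·-1.833) / (-5) = 2.666
Change: (0.800, 1.466) → max |·| = 1.466

1.466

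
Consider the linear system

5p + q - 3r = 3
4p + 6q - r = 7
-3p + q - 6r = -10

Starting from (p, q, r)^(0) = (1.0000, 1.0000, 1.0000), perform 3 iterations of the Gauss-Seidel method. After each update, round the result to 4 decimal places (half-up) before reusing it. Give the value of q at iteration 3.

Iteration 1:
  p = (3 - (1)·1.0000 - (-3)·1.0000) / (5) = 1.0000
  q = (7 - (4)·1.0000 - (-1)·1.0000) / (6) = 0.6667
  r = (-10 - (-3)·1.0000 - (1)·0.6667) / (-6) = 1.2778
Iteration 2:
  p = (3 - (1)·0.6667 - (-3)·1.2778) / (5) = 1.2333
  q = (7 - (4)·1.2333 - (-1)·1.2778) / (6) = 0.5574
  r = (-10 - (-3)·1.2333 - (1)·0.5574) / (-6) = 1.1429
Iteration 3:
  p = (3 - (1)·0.5574 - (-3)·1.1429) / (5) = 1.1743
  q = (7 - (4)·1.1743 - (-1)·1.1429) / (6) = 0.5743
  r = (-10 - (-3)·1.1743 - (1)·0.5743) / (-6) = 1.1752

0.5743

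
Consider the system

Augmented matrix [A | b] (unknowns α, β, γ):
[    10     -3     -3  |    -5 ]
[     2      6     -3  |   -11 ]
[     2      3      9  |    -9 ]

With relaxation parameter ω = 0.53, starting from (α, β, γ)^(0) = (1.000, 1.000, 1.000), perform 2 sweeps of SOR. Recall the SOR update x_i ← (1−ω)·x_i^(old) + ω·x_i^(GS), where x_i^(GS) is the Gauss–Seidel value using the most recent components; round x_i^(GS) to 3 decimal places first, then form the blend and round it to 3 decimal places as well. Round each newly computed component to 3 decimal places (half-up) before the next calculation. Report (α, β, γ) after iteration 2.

Iteration 1:
  α: GS value = (-5 - (-3)·1.000 - (-3)·1.000) / (10) = 0.100;  α ← (1−ω)·1.000 + ω·0.100 = 0.523
  β: GS value = (-11 - (2)·0.523 - (-3)·1.000) / (6) = -1.508;  β ← (1−ω)·1.000 + ω·-1.508 = -0.329
  γ: GS value = (-9 - (2)·0.523 - (3)·-0.329) / (9) = -1.007;  γ ← (1−ω)·1.000 + ω·-1.007 = -0.064
Iteration 2:
  α: GS value = (-5 - (-3)·-0.329 - (-3)·-0.064) / (10) = -0.618;  α ← (1−ω)·0.523 + ω·-0.618 = -0.082
  β: GS value = (-11 - (2)·-0.082 - (-3)·-0.064) / (6) = -1.838;  β ← (1−ω)·-0.329 + ω·-1.838 = -1.129
  γ: GS value = (-9 - (2)·-0.082 - (3)·-1.129) / (9) = -0.605;  γ ← (1−ω)·-0.064 + ω·-0.605 = -0.351

(-0.082, -1.129, -0.351)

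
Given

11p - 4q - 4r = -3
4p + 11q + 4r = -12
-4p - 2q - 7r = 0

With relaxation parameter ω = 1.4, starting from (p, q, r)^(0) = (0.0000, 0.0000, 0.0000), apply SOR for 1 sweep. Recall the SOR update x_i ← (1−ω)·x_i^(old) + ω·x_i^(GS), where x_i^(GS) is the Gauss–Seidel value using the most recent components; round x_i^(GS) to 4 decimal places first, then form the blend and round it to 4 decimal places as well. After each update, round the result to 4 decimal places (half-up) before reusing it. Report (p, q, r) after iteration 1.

(-0.3818, -1.3329, 0.8386)

Iteration 1:
  p: GS value = (-3 - (-4)·0.0000 - (-4)·0.0000) / (11) = -0.2727;  p ← (1−ω)·0.0000 + ω·-0.2727 = -0.3818
  q: GS value = (-12 - (4)·-0.3818 - (4)·0.0000) / (11) = -0.9521;  q ← (1−ω)·0.0000 + ω·-0.9521 = -1.3329
  r: GS value = (0 - (-4)·-0.3818 - (-2)·-1.3329) / (-7) = 0.5990;  r ← (1−ω)·0.0000 + ω·0.5990 = 0.8386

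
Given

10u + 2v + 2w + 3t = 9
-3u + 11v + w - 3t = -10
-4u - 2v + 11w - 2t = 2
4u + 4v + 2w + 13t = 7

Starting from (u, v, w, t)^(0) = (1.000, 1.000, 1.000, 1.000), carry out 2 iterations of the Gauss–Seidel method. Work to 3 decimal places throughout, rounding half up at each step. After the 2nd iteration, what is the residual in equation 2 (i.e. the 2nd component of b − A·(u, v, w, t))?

-0.895

Iteration 1:
  u = (9 - (2)·1.000 - (2)·1.000 - (3)·1.000) / (10) = 0.200
  v = (-10 - (-3)·0.200 - (1)·1.000 - (-3)·1.000) / (11) = -0.673
  w = (2 - (-4)·0.200 - (-2)·-0.673 - (-2)·1.000) / (11) = 0.314
  t = (7 - (4)·0.200 - (4)·-0.673 - (2)·0.314) / (13) = 0.636
Iteration 2:
  u = (9 - (2)·-0.673 - (2)·0.314 - (3)·0.636) / (10) = 0.781
  v = (-10 - (-3)·0.781 - (1)·0.314 - (-3)·0.636) / (11) = -0.551
  w = (2 - (-4)·0.781 - (-2)·-0.551 - (-2)·0.636) / (11) = 0.481
  t = (7 - (4)·0.781 - (4)·-0.551 - (2)·0.481) / (13) = 0.394
Residual b − A·x = (0.148, -0.895, -0.481, -0.004)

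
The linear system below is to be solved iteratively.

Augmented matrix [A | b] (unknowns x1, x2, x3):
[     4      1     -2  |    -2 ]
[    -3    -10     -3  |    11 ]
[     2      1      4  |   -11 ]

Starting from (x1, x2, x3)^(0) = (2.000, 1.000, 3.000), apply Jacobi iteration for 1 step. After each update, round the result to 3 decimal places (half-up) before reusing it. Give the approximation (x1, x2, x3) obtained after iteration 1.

Iteration 1:
  x1 = (-2 - (1)·1.000 - (-2)·3.000) / (4) = 0.750
  x2 = (11 - (-3)·2.000 - (-3)·3.000) / (-10) = -2.600
  x3 = (-11 - (2)·2.000 - (1)·1.000) / (4) = -4.000

(0.750, -2.600, -4.000)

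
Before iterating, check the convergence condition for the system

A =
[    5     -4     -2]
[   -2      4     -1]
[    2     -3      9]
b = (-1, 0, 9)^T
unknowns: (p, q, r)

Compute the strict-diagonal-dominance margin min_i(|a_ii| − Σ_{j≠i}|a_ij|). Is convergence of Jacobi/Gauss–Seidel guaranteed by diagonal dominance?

row 1: |5| − (4+2) = -1
row 2: |4| − (2+1) = 1
row 3: |9| − (2+3) = 4
minimum over rows = -1 → not strictly diagonally dominant

-1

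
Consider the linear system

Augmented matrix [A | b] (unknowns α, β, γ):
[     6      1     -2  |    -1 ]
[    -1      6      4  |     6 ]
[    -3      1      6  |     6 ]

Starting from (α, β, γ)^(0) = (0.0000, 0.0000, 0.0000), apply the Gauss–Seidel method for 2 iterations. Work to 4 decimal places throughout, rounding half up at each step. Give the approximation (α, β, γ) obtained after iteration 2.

(-0.0772, 0.4841, 0.8807)

Iteration 1:
  α = (-1 - (1)·0.0000 - (-2)·0.0000) / (6) = -0.1667
  β = (6 - (-1)·-0.1667 - (4)·0.0000) / (6) = 0.9722
  γ = (6 - (-3)·-0.1667 - (1)·0.9722) / (6) = 0.7546
Iteration 2:
  α = (-1 - (1)·0.9722 - (-2)·0.7546) / (6) = -0.0772
  β = (6 - (-1)·-0.0772 - (4)·0.7546) / (6) = 0.4841
  γ = (6 - (-3)·-0.0772 - (1)·0.4841) / (6) = 0.8807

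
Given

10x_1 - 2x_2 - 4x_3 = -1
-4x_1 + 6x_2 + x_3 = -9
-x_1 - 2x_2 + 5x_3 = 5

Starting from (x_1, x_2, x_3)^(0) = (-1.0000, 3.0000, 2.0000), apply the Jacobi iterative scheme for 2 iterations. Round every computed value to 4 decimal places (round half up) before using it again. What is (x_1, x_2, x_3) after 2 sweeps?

(0.2000, -0.9667, 0.2600)

Iteration 1:
  x_1 = (-1 - (-2)·3.0000 - (-4)·2.0000) / (10) = 1.3000
  x_2 = (-9 - (-4)·-1.0000 - (1)·2.0000) / (6) = -2.5000
  x_3 = (5 - (-1)·-1.0000 - (-2)·3.0000) / (5) = 2.0000
Iteration 2:
  x_1 = (-1 - (-2)·-2.5000 - (-4)·2.0000) / (10) = 0.2000
  x_2 = (-9 - (-4)·1.3000 - (1)·2.0000) / (6) = -0.9667
  x_3 = (5 - (-1)·1.3000 - (-2)·-2.5000) / (5) = 0.2600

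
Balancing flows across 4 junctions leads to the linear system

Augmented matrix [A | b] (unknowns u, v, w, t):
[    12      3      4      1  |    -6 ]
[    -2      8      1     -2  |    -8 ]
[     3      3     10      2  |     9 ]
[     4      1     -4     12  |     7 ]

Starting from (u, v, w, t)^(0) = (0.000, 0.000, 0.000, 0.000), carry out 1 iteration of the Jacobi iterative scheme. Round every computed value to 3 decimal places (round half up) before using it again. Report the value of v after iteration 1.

-1.000

Iteration 1:
  u = (-6 - (3)·0.000 - (4)·0.000 - (1)·0.000) / (12) = -0.500
  v = (-8 - (-2)·0.000 - (1)·0.000 - (-2)·0.000) / (8) = -1.000
  w = (9 - (3)·0.000 - (3)·0.000 - (2)·0.000) / (10) = 0.900
  t = (7 - (4)·0.000 - (1)·0.000 - (-4)·0.000) / (12) = 0.583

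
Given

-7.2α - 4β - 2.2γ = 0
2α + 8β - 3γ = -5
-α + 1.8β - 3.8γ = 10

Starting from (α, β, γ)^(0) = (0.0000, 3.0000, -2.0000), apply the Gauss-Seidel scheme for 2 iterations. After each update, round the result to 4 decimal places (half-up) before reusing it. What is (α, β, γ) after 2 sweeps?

Iteration 1:
  α = (0 - (-4)·3.0000 - (-2.2)·-2.0000) / (-7.2) = -1.0556
  β = (-5 - (2)·-1.0556 - (-3)·-2.0000) / (8) = -1.1111
  γ = (10 - (-1)·-1.0556 - (1.8)·-1.1111) / (-3.8) = -2.8801
Iteration 2:
  α = (0 - (-4)·-1.1111 - (-2.2)·-2.8801) / (-7.2) = 1.4973
  β = (-5 - (2)·1.4973 - (-3)·-2.8801) / (8) = -2.0794
  γ = (10 - (-1)·1.4973 - (1.8)·-2.0794) / (-3.8) = -4.0106

(1.4973, -2.0794, -4.0106)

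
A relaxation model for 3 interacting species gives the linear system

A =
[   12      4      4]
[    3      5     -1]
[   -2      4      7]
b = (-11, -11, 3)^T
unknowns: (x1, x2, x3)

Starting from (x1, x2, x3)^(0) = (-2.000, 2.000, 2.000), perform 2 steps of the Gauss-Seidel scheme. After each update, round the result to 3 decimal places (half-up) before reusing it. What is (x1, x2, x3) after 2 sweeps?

Iteration 1:
  x1 = (-11 - (4)·2.000 - (4)·2.000) / (12) = -2.250
  x2 = (-11 - (3)·-2.250 - (-1)·2.000) / (5) = -0.450
  x3 = (3 - (-2)·-2.250 - (4)·-0.450) / (7) = 0.043
Iteration 2:
  x1 = (-11 - (4)·-0.450 - (4)·0.043) / (12) = -0.781
  x2 = (-11 - (3)·-0.781 - (-1)·0.043) / (5) = -1.723
  x3 = (3 - (-2)·-0.781 - (4)·-1.723) / (7) = 1.190

(-0.781, -1.723, 1.190)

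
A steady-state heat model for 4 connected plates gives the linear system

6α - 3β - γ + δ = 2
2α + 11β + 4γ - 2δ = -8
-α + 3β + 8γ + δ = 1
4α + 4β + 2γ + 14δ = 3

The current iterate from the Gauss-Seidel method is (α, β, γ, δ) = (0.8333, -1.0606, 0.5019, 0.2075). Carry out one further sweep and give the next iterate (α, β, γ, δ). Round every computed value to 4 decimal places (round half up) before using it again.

One sweep:
  α = (2 - (-3)·-1.0606 - (-1)·0.5019 - (1)·0.2075) / (6) = -0.1479
  β = (-8 - (2)·-0.1479 - (4)·0.5019 - (-2)·0.2075) / (11) = -0.8452
  γ = (1 - (-1)·-0.1479 - (3)·-0.8452 - (1)·0.2075) / (8) = 0.3975
  δ = (3 - (4)·-0.1479 - (4)·-0.8452 - (2)·0.3975) / (14) = 0.4412

(-0.1479, -0.8452, 0.3975, 0.4412)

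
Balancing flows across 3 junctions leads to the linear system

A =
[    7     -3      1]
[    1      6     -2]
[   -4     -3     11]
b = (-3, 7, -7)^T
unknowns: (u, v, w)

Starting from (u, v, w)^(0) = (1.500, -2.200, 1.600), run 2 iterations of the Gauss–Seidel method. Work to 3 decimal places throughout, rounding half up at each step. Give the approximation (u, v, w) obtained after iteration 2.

(0.512, 0.854, -0.217)

Iteration 1:
  u = (-3 - (-3)·-2.200 - (1)·1.600) / (7) = -1.600
  v = (7 - (1)·-1.600 - (-2)·1.600) / (6) = 1.967
  w = (-7 - (-4)·-1.600 - (-3)·1.967) / (11) = -0.682
Iteration 2:
  u = (-3 - (-3)·1.967 - (1)·-0.682) / (7) = 0.512
  v = (7 - (1)·0.512 - (-2)·-0.682) / (6) = 0.854
  w = (-7 - (-4)·0.512 - (-3)·0.854) / (11) = -0.217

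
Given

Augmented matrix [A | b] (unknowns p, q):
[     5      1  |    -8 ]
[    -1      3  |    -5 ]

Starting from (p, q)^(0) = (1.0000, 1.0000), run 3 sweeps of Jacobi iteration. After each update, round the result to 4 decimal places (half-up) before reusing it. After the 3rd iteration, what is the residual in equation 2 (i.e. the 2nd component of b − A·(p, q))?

Iteration 1:
  p = (-8 - (1)·1.0000) / (5) = -1.8000
  q = (-5 - (-1)·1.0000) / (3) = -1.3333
Iteration 2:
  p = (-8 - (1)·-1.3333) / (5) = -1.3333
  q = (-5 - (-1)·-1.8000) / (3) = -2.2667
Iteration 3:
  p = (-8 - (1)·-2.2667) / (5) = -1.1467
  q = (-5 - (-1)·-1.3333) / (3) = -2.1111
Residual b − A·x = (-0.1554, 0.1866)

0.1866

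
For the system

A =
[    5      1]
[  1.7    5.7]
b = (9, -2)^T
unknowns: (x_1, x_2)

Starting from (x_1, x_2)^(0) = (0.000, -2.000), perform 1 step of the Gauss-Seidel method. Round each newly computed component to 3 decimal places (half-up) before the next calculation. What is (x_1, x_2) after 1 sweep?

Iteration 1:
  x_1 = (9 - (1)·-2.000) / (5) = 2.200
  x_2 = (-2 - (1.7)·2.200) / (5.7) = -1.007

(2.200, -1.007)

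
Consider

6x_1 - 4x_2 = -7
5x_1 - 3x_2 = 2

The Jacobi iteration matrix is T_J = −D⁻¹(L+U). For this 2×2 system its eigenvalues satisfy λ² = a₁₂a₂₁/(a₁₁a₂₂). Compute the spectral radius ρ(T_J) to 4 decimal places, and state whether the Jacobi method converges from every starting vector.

a₁₂a₂₁/(a₁₁a₂₂) = (-4)·(5) / ((6)·(-3)) = 1.111111
ρ = √|1.111111| = √1.111111 = 1.0541
ρ > 1, so Jacobi diverges

1.0541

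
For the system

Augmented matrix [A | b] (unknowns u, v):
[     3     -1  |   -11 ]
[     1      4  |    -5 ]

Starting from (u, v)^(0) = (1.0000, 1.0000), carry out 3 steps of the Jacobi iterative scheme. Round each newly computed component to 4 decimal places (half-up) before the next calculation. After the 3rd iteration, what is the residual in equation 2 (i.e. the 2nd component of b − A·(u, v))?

Iteration 1:
  u = (-11 - (-1)·1.0000) / (3) = -3.3333
  v = (-5 - (1)·1.0000) / (4) = -1.5000
Iteration 2:
  u = (-11 - (-1)·-1.5000) / (3) = -4.1667
  v = (-5 - (1)·-3.3333) / (4) = -0.4167
Iteration 3:
  u = (-11 - (-1)·-0.4167) / (3) = -3.8056
  v = (-5 - (1)·-4.1667) / (4) = -0.2083
Residual b − A·x = (0.2085, -0.3612)

-0.3612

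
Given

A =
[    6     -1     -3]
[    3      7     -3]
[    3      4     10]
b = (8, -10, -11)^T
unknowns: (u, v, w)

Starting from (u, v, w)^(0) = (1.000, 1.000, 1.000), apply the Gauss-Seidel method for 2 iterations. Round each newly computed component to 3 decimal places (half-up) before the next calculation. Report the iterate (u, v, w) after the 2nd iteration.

(0.545, -2.072, -0.435)

Iteration 1:
  u = (8 - (-1)·1.000 - (-3)·1.000) / (6) = 2.000
  v = (-10 - (3)·2.000 - (-3)·1.000) / (7) = -1.857
  w = (-11 - (3)·2.000 - (4)·-1.857) / (10) = -0.957
Iteration 2:
  u = (8 - (-1)·-1.857 - (-3)·-0.957) / (6) = 0.545
  v = (-10 - (3)·0.545 - (-3)·-0.957) / (7) = -2.072
  w = (-11 - (3)·0.545 - (4)·-2.072) / (10) = -0.435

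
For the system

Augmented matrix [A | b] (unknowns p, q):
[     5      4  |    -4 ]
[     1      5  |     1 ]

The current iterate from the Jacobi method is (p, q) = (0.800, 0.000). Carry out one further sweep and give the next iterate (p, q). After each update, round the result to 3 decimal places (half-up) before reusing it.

(-0.800, 0.040)

One sweep:
  p = (-4 - (4)·0.000) / (5) = -0.800
  q = (1 - (1)·0.800) / (5) = 0.040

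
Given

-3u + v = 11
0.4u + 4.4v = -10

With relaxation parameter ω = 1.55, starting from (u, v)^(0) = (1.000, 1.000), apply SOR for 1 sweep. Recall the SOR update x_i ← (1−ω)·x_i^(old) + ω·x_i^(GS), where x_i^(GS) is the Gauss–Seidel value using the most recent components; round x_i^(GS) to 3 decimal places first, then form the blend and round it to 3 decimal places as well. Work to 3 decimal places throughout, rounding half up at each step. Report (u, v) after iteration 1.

(-5.716, -3.267)

Iteration 1:
  u: GS value = (11 - (1)·1.000) / (-3) = -3.333;  u ← (1−ω)·1.000 + ω·-3.333 = -5.716
  v: GS value = (-10 - (0.4)·-5.716) / (4.4) = -1.753;  v ← (1−ω)·1.000 + ω·-1.753 = -3.267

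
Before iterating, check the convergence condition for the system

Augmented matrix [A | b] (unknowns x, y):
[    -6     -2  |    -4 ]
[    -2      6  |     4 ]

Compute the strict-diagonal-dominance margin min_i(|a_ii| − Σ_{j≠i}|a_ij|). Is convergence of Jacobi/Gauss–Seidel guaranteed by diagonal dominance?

4

row 1: |-6| − (2) = 4
row 2: |6| − (2) = 4
minimum over rows = 4 → strictly diagonally dominant (convergence guaranteed)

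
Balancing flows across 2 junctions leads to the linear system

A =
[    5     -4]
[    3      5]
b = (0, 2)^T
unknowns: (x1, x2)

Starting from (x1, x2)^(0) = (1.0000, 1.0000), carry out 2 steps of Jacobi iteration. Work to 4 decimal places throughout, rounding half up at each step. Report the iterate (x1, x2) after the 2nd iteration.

Iteration 1:
  x1 = (0 - (-4)·1.0000) / (5) = 0.8000
  x2 = (2 - (3)·1.0000) / (5) = -0.2000
Iteration 2:
  x1 = (0 - (-4)·-0.2000) / (5) = -0.1600
  x2 = (2 - (3)·0.8000) / (5) = -0.0800

(-0.1600, -0.0800)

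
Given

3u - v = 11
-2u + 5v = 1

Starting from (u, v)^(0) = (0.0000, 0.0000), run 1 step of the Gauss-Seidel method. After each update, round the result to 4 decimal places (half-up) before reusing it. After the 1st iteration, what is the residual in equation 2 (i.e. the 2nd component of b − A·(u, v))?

Iteration 1:
  u = (11 - (-1)·0.0000) / (3) = 3.6667
  v = (1 - (-2)·3.6667) / (5) = 1.6667
Residual b − A·x = (1.6666, -0.0001)

-0.0001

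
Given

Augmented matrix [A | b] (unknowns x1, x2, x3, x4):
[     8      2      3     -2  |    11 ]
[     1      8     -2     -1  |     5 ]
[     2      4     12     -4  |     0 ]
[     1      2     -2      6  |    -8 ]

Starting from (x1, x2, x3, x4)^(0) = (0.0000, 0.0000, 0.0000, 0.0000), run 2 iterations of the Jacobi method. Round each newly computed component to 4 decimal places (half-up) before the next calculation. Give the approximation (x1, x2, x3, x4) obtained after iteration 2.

Iteration 1:
  x1 = (11 - (2)·0.0000 - (3)·0.0000 - (-2)·0.0000) / (8) = 1.3750
  x2 = (5 - (1)·0.0000 - (-2)·0.0000 - (-1)·0.0000) / (8) = 0.6250
  x3 = (0 - (2)·0.0000 - (4)·0.0000 - (-4)·0.0000) / (12) = 0.0000
  x4 = (-8 - (1)·0.0000 - (2)·0.0000 - (-2)·0.0000) / (6) = -1.3333
Iteration 2:
  x1 = (11 - (2)·0.6250 - (3)·0.0000 - (-2)·-1.3333) / (8) = 0.8854
  x2 = (5 - (1)·1.3750 - (-2)·0.0000 - (-1)·-1.3333) / (8) = 0.2865
  x3 = (0 - (2)·1.3750 - (4)·0.6250 - (-4)·-1.3333) / (12) = -0.8819
  x4 = (-8 - (1)·1.3750 - (2)·0.6250 - (-2)·0.0000) / (6) = -1.7708

(0.8854, 0.2865, -0.8819, -1.7708)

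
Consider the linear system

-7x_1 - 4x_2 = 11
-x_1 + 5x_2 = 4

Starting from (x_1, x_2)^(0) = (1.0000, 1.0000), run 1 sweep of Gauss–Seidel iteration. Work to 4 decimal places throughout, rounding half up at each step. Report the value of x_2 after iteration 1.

Iteration 1:
  x_1 = (11 - (-4)·1.0000) / (-7) = -2.1429
  x_2 = (4 - (-1)·-2.1429) / (5) = 0.3714

0.3714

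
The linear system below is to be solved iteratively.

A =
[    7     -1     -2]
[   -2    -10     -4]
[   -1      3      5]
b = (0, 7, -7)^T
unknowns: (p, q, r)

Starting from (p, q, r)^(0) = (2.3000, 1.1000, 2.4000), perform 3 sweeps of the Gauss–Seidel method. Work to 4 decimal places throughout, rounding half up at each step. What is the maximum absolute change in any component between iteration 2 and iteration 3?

0.4097

Iteration 1:
  p = (0 - (-1)·1.1000 - (-2)·2.4000) / (7) = 0.8429
  q = (7 - (-2)·0.8429 - (-4)·2.4000) / (-10) = -1.8286
  r = (-7 - (-1)·0.8429 - (3)·-1.8286) / (5) = -0.1343
Iteration 2:
  p = (0 - (-1)·-1.8286 - (-2)·-0.1343) / (7) = -0.2996
  q = (7 - (-2)·-0.2996 - (-4)·-0.1343) / (-10) = -0.5864
  r = (-7 - (-1)·-0.2996 - (3)·-0.5864) / (5) = -1.1081
Iteration 3:
  p = (0 - (-1)·-0.5864 - (-2)·-1.1081) / (7) = -0.4004
  q = (7 - (-2)·-0.4004 - (-4)·-1.1081) / (-10) = -0.1767
  r = (-7 - (-1)·-0.4004 - (3)·-0.1767) / (5) = -1.3741
Change: (-0.1008, 0.4097, -0.2660) → max |·| = 0.4097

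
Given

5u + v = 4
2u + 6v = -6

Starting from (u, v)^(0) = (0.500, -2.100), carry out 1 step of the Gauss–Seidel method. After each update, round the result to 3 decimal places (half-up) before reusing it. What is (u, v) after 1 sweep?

Iteration 1:
  u = (4 - (1)·-2.100) / (5) = 1.220
  v = (-6 - (2)·1.220) / (6) = -1.407

(1.220, -1.407)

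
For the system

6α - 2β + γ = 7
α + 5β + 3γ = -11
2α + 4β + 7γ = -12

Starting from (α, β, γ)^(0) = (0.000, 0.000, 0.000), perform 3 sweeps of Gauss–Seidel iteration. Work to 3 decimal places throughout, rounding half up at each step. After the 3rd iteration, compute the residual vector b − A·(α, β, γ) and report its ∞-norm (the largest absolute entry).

0.210

Iteration 1:
  α = (7 - (-2)·0.000 - (1)·0.000) / (6) = 1.167
  β = (-11 - (1)·1.167 - (3)·0.000) / (5) = -2.433
  γ = (-12 - (2)·1.167 - (4)·-2.433) / (7) = -0.657
Iteration 2:
  α = (7 - (-2)·-2.433 - (1)·-0.657) / (6) = 0.465
  β = (-11 - (1)·0.465 - (3)·-0.657) / (5) = -1.899
  γ = (-12 - (2)·0.465 - (4)·-1.899) / (7) = -0.762
Iteration 3:
  α = (7 - (-2)·-1.899 - (1)·-0.762) / (6) = 0.661
  β = (-11 - (1)·0.661 - (3)·-0.762) / (5) = -1.875
  γ = (-12 - (2)·0.661 - (4)·-1.875) / (7) = -0.832
Residual b − A·x = (0.116, 0.210, 0.002); ∞-norm = 0.210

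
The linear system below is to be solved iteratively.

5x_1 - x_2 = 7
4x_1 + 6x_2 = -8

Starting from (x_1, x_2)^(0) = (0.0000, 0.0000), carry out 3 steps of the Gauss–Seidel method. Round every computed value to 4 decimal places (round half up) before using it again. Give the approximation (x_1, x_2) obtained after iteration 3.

Iteration 1:
  x_1 = (7 - (-1)·0.0000) / (5) = 1.4000
  x_2 = (-8 - (4)·1.4000) / (6) = -2.2667
Iteration 2:
  x_1 = (7 - (-1)·-2.2667) / (5) = 0.9467
  x_2 = (-8 - (4)·0.9467) / (6) = -1.9645
Iteration 3:
  x_1 = (7 - (-1)·-1.9645) / (5) = 1.0071
  x_2 = (-8 - (4)·1.0071) / (6) = -2.0047

(1.0071, -2.0047)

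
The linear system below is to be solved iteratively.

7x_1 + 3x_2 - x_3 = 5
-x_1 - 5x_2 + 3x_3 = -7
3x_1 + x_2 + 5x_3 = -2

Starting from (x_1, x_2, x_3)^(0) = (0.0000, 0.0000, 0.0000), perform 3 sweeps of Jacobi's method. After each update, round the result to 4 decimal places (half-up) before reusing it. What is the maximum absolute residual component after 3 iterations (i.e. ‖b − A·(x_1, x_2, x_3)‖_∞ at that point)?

Iteration 1:
  x_1 = (5 - (3)·0.0000 - (-1)·0.0000) / (7) = 0.7143
  x_2 = (-7 - (-1)·0.0000 - (3)·0.0000) / (-5) = 1.4000
  x_3 = (-2 - (3)·0.0000 - (1)·0.0000) / (5) = -0.4000
Iteration 2:
  x_1 = (5 - (3)·1.4000 - (-1)·-0.4000) / (7) = 0.0571
  x_2 = (-7 - (-1)·0.7143 - (3)·-0.4000) / (-5) = 1.0171
  x_3 = (-2 - (3)·0.7143 - (1)·1.4000) / (5) = -1.1086
Iteration 3:
  x_1 = (5 - (3)·1.0171 - (-1)·-1.1086) / (7) = 0.1200
  x_2 = (-7 - (-1)·0.0571 - (3)·-1.1086) / (-5) = 0.7234
  x_3 = (-2 - (3)·0.0571 - (1)·1.0171) / (5) = -0.6377
Residual b − A·x = (1.3521, -1.3499, 0.1051); ∞-norm = 1.3521

1.3521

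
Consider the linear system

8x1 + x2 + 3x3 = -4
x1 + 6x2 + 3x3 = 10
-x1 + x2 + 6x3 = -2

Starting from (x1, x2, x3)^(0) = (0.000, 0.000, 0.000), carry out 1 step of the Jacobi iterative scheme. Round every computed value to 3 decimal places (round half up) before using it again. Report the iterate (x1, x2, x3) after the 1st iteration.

Iteration 1:
  x1 = (-4 - (1)·0.000 - (3)·0.000) / (8) = -0.500
  x2 = (10 - (1)·0.000 - (3)·0.000) / (6) = 1.667
  x3 = (-2 - (-1)·0.000 - (1)·0.000) / (6) = -0.333

(-0.500, 1.667, -0.333)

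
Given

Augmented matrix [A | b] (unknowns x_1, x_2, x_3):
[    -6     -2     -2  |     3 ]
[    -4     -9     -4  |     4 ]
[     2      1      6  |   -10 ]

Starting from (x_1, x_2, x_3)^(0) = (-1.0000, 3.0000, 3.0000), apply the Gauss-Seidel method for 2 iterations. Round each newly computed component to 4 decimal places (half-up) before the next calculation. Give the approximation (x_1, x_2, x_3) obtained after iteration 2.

Iteration 1:
  x_1 = (3 - (-2)·3.0000 - (-2)·3.0000) / (-6) = -2.5000
  x_2 = (4 - (-4)·-2.5000 - (-4)·3.0000) / (-9) = -0.6667
  x_3 = (-10 - (2)·-2.5000 - (1)·-0.6667) / (6) = -0.7222
Iteration 2:
  x_1 = (3 - (-2)·-0.6667 - (-2)·-0.7222) / (-6) = -0.0370
  x_2 = (4 - (-4)·-0.0370 - (-4)·-0.7222) / (-9) = -0.1070
  x_3 = (-10 - (2)·-0.0370 - (1)·-0.1070) / (6) = -1.6365

(-0.0370, -0.1070, -1.6365)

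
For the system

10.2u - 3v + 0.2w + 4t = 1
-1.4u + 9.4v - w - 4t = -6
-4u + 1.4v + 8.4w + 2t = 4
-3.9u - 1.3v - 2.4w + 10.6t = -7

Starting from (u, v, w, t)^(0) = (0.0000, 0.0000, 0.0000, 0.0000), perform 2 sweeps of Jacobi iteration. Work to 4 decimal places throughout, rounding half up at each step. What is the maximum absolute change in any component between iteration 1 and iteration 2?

Iteration 1:
  u = (1 - (-3)·0.0000 - (0.2)·0.0000 - (4)·0.0000) / (10.2) = 0.0980
  v = (-6 - (-1.4)·0.0000 - (-1)·0.0000 - (-4)·0.0000) / (9.4) = -0.6383
  w = (4 - (-4)·0.0000 - (1.4)·0.0000 - (2)·0.0000) / (8.4) = 0.4762
  t = (-7 - (-3.9)·0.0000 - (-1.3)·0.0000 - (-2.4)·0.0000) / (10.6) = -0.6604
Iteration 2:
  u = (1 - (-3)·-0.6383 - (0.2)·0.4762 - (4)·-0.6604) / (10.2) = 0.1599
  v = (-6 - (-1.4)·0.0980 - (-1)·0.4762 - (-4)·-0.6604) / (9.4) = -0.8541
  w = (4 - (-4)·0.0980 - (1.4)·-0.6383 - (2)·-0.6604) / (8.4) = 0.7865
  t = (-7 - (-3.9)·0.0980 - (-1.3)·-0.6383 - (-2.4)·0.4762) / (10.6) = -0.5948
Change: (0.0619, -0.2158, 0.3103, 0.0656) → max |·| = 0.3103

0.3103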